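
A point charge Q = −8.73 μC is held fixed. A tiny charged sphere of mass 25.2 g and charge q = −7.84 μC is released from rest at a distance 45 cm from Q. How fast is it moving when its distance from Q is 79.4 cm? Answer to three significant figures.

6.86 m/s

Only the electrostatic force acts, so mechanical energy is conserved: ½mv² = U₁ − U₂ = kQq(1/r₁ − 1/r₂).
U₁ − U₂ = (8.99×10⁹ N·m²/C²)(-8.73×10⁻⁶ C)(-7.84×10⁻⁶ C)(1/0.450 − 1/0.794) = 0.592 J.
v = √(2·0.592/0.0252) = 6.86 m/s.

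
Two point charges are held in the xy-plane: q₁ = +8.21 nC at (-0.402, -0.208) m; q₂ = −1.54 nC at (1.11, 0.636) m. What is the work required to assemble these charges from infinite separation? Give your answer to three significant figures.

The assembly work is the sum of pairwise potential energies, U = Σ_{i<j} kqᵢqⱼ/rᵢⱼ.
Pair separations: r₁₂ = 1.73 m.
U = (-6.56×10⁻⁸) = -6.56×10⁻⁸ J.

-6.56×10⁻⁸ J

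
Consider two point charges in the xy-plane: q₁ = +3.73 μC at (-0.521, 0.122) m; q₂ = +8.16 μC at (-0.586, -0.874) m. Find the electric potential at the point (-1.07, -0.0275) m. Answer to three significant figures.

The total potential is the scalar sum of each charge's contribution, V = Σ kqᵢ/rᵢ.
Distances from the field point to each charge: r₁ = 0.569 m, r₂ = 0.975 m.
V = k[(3.73×10⁻⁶)/(0.569) + (8.16×10⁻⁶)/(0.975)] = 1.34×10⁵ V.

1.34×10⁵ V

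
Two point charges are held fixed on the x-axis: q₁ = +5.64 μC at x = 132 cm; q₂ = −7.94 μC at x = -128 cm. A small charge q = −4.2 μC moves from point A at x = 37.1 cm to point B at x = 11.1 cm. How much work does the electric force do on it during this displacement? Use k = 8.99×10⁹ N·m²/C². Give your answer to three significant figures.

The work done by the electric force is W_field = −ΔU = −q(V_B − V_A) = q(V_A − V_B).
At A: distances to the source charges are 0.949 m, 1.65 m; V_A = Σ kqᵢ/rᵢ = 1.02×10⁴ V.
At B: distances to the source charges are 1.21 m, 1.39 m; V_B = Σ kqᵢ/rᵢ = -9380 V.
ΔV = V_B − V_A = -1.96×10⁴ V.
W_field = −qΔV = −(-4.20×10⁻⁶ C)(-1.96×10⁴ V) = -0.0822 J.

-0.0822 J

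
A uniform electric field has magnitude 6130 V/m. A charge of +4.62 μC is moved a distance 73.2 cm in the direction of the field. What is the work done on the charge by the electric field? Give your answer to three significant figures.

0.0207 J

The potential change for a displacement 73.2 cm in the direction of the field is ΔV = −Ed = -4490 V.
W_field = −qΔV = 0.0207 J.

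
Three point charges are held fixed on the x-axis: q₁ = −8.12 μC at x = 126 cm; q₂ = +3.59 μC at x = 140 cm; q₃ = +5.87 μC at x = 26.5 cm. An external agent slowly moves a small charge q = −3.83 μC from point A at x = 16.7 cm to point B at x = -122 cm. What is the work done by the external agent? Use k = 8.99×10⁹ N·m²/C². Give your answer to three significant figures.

1.84 J

For quasistatic motion the external work equals the change in potential energy: W_ext = qΔV = q(V_B − V_A).
At A: distances to the source charges are 1.09 m, 1.23 m, 0.0980 m; V_A = Σ kqᵢ/rᵢ = 4.98×10⁵ V.
At B: distances to the source charges are 2.48 m, 2.62 m, 1.48 m; V_B = Σ kqᵢ/rᵢ = 1.84×10⁴ V.
ΔV = V_B − V_A = -4.79×10⁵ V.
W_ext = qΔV = (-3.83×10⁻⁶ C)(-4.79×10⁵ V) = 1.84 J.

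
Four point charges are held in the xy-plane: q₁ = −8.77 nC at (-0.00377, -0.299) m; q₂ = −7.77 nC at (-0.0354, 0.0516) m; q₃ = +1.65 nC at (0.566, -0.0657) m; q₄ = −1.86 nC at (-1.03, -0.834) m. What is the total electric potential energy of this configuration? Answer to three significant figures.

1.55×10⁻⁶ J

The assembly work is the sum of pairwise potential energies, U = Σ_{i<j} kqᵢqⱼ/rᵢⱼ.
Pair separations: r₁₂ = 0.352 m, r₁₃ = 0.616 m, r₁₄ = 1.16 m, r₂₃ = 0.613 m, r₂₄ = 1.33 m, r₃₄ = 1.77 m.
Summing all 6 pair terms gives U = 1.55×10⁻⁶ J.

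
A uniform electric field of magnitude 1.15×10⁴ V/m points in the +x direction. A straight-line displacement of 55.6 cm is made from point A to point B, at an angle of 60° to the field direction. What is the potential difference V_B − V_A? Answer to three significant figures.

Only the component of displacement along E changes the potential: ΔV = −E·d·cosθ.
ΔV = −(1.15×10⁴ V/m)(0.556 m)cos60° = -3200 V.

-3200 V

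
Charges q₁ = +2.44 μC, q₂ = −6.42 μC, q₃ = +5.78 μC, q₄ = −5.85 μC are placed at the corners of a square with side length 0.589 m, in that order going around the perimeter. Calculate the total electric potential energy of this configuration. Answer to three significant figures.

-0.982 J

The assembly work is the sum of pairwise potential energies, U = Σ_{i<j} kqᵢqⱼ/rᵢⱼ.
The four side pairs have separation 0.589 m and the two diagonal pairs 0.833 m.
Summing all 6 pair terms gives U = -0.982 J.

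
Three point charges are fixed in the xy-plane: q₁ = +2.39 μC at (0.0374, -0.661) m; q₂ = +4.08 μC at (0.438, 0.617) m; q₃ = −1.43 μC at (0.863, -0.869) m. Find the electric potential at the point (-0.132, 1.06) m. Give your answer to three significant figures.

Electric potential is a scalar, so the contributions from each charge add algebraically: V = Σ kqᵢ/rᵢ.
Distances from the field point to each charge: r₁ = 1.73 m, r₂ = 0.722 m, r₃ = 2.17 m.
V = k[(2.39×10⁻⁶)/(1.73) + (4.08×10⁻⁶)/(0.722) + (-1.43×10⁻⁶)/(2.17)] = 5.73×10⁴ V.

5.73×10⁴ V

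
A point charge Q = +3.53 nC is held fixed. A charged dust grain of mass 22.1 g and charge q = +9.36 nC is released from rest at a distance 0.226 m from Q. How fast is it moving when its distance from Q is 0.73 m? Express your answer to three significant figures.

Only the electrostatic force acts, so mechanical energy is conserved: ½mv² = U₁ − U₂ = kQq(1/r₁ − 1/r₂).
U₁ − U₂ = (8.99×10⁹ N·m²/C²)(3.53×10⁻⁹ C)(9.36×10⁻⁹ C)(1/0.226 − 1/0.730) = 9.07×10⁻⁷ J.
v = √(2·9.07×10⁻⁷/0.0221) = 9.06×10⁻³ m/s.

9.06×10⁻³ m/s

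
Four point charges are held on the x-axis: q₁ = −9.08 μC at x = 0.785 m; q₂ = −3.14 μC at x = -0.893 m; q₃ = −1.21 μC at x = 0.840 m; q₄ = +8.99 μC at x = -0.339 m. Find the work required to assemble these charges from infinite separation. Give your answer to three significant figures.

The assembly work is the sum of pairwise potential energies, U = Σ_{i<j} kqᵢqⱼ/rᵢⱼ.
Pair separations: r₁₂ = 1.68 m, r₁₃ = 0.0550 m, r₁₄ = 1.12 m, r₂₃ = 1.73 m, r₂₄ = 0.554 m, r₃₄ = 1.18 m.
Summing all 6 pair terms gives U = 0.774 J.

0.774 J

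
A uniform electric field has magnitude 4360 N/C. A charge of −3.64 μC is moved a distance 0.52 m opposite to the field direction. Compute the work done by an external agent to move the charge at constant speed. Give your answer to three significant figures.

-8.25×10⁻³ J

The potential change for a displacement 0.52 m opposite to the field direction is ΔV = +Ed = 2270 V.
W_ext = qΔV = -8.25×10⁻³ J.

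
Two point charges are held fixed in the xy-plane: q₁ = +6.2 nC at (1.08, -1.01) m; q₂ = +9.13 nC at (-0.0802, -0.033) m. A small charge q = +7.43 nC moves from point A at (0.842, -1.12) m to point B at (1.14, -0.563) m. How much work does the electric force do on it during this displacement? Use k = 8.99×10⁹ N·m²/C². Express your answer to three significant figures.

The work done by the electric force is W_field = −ΔU = −q(V_B − V_A) = q(V_A − V_B).
At A: distances to the source charges are 0.262 m, 1.43 m; V_A = Σ kqᵢ/rᵢ = 270 V.
At B: distances to the source charges are 0.451 m, 1.33 m; V_B = Σ kqᵢ/rᵢ = 185 V.
ΔV = V_B − V_A = -84.9 V.
W_field = −qΔV = −(7.43×10⁻⁹ C)(-84.9 V) = 6.31×10⁻⁷ J.

6.31×10⁻⁷ J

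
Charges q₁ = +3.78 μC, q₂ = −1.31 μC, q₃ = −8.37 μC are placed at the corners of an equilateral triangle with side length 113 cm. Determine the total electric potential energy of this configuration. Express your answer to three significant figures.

-0.204 J

The work to assemble the configuration equals its total potential energy, U = Σ kqᵢqⱼ/rᵢⱼ over all pairs.
All three pair separations equal the side length, 1.13 m.
U = (-0.0394) + (-0.252) + (0.0872) = -0.204 J.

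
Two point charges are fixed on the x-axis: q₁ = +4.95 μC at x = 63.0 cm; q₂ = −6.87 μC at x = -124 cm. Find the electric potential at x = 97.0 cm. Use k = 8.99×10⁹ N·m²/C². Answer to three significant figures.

1.03×10⁵ V

The total potential is the scalar sum of each charge's contribution, V = Σ kqᵢ/rᵢ.
Distances from the field point to each charge: r₁ = 0.340 m, r₂ = 2.21 m.
V = k[(4.95×10⁻⁶)/(0.340) + (-6.87×10⁻⁶)/(2.21)] = 1.03×10⁵ V.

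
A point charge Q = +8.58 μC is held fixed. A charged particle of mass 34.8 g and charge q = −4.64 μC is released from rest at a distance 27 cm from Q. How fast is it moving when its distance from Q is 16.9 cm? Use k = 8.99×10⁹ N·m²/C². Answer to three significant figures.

6.75 m/s

Only the electrostatic force acts, so mechanical energy is conserved: ½mv² = U₁ − U₂ = kQq(1/r₁ − 1/r₂).
U₁ − U₂ = (8.99×10⁹ N·m²/C²)(8.58×10⁻⁶ C)(-4.64×10⁻⁶ C)(1/0.270 − 1/0.169) = 0.792 J.
v = √(2·0.792/0.0348) = 6.75 m/s.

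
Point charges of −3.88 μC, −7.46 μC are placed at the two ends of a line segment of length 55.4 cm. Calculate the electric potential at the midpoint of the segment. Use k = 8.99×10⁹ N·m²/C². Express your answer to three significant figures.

-3.68×10⁵ V

The total potential is the scalar sum of each charge's contribution, V = Σ kqᵢ/rᵢ.
Each charge is 0.277 m from the midpoint.
V = k[(-3.88×10⁻⁶)/(0.277) + (-7.46×10⁻⁶)/(0.277)] = -3.68×10⁵ V.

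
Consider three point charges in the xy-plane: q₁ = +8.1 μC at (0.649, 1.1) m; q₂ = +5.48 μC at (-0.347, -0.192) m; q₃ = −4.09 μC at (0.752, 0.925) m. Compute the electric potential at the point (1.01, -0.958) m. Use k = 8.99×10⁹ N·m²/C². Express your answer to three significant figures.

4.71×10⁴ V

The total potential is the scalar sum of each charge's contribution, V = Σ kqᵢ/rᵢ.
Distances from the field point to each charge: r₁ = 2.09 m, r₂ = 1.56 m, r₃ = 1.90 m.
V = k[(8.10×10⁻⁶)/(2.09) + (5.48×10⁻⁶)/(1.56) + (-4.09×10⁻⁶)/(1.90)] = 4.71×10⁴ V.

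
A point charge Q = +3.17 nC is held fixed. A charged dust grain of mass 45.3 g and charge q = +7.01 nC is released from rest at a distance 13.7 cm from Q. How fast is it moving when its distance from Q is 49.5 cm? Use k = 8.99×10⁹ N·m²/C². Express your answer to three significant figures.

6.82×10⁻³ m/s

Only the electrostatic force acts, so mechanical energy is conserved: ½mv² = U₁ − U₂ = kQq(1/r₁ − 1/r₂).
U₁ − U₂ = (8.99×10⁹ N·m²/C²)(3.17×10⁻⁹ C)(7.01×10⁻⁹ C)(1/0.137 − 1/0.495) = 1.05×10⁻⁶ J.
v = √(2·1.05×10⁻⁶/0.0453) = 6.82×10⁻³ m/s.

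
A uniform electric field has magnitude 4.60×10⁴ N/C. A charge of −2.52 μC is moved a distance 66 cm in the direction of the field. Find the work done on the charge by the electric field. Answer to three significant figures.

-0.0765 J

The potential change for a displacement 66 cm in the direction of the field is ΔV = −Ed = -3.04×10⁴ V.
W_field = −qΔV = -0.0765 J.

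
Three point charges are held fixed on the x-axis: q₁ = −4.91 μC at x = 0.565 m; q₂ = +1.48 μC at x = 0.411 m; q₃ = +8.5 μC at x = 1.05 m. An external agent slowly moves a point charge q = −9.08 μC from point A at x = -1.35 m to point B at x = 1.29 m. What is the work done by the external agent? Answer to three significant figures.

-2.33 J

For quasistatic motion the external work equals the change in potential energy: W_ext = qΔV = q(V_B − V_A).
At A: distances to the source charges are 1.92 m, 1.76 m, 2.40 m; V_A = Σ kqᵢ/rᵢ = 1.63×10⁴ V.
At B: distances to the source charges are 0.725 m, 0.879 m, 0.240 m; V_B = Σ kqᵢ/rᵢ = 2.73×10⁵ V.
ΔV = V_B − V_A = 2.56×10⁵ V.
W_ext = qΔV = (-9.08×10⁻⁶ C)(2.56×10⁵ V) = -2.33 J.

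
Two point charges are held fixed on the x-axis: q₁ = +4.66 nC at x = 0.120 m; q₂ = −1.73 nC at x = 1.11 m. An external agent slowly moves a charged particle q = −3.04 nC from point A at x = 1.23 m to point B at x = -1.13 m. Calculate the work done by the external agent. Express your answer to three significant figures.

-3.60×10⁻⁷ J

For quasistatic motion the external work equals the change in potential energy: W_ext = qΔV = q(V_B − V_A).
At A: distances to the source charges are 1.11 m, 0.120 m; V_A = Σ kqᵢ/rᵢ = -91.9 V.
At B: distances to the source charges are 1.25 m, 2.24 m; V_B = Σ kqᵢ/rᵢ = 26.6 V.
ΔV = V_B − V_A = 118 V.
W_ext = qΔV = (-3.04×10⁻⁹ C)(118 V) = -3.60×10⁻⁷ J.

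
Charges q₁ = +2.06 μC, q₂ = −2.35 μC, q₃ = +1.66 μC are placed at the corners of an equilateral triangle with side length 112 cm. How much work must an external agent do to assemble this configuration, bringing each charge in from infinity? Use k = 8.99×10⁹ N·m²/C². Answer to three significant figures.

-0.0427 J

The work to assemble the configuration equals its total potential energy, U = Σ kqᵢqⱼ/rᵢⱼ over all pairs.
All three pair separations equal the side length, 1.12 m.
U = (-0.0389) + (0.0274) + (-0.0313) = -0.0427 J.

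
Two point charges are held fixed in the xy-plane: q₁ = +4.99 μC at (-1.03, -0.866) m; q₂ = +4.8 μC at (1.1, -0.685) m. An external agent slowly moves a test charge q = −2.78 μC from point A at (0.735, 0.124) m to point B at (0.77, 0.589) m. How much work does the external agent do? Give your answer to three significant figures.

0.0518 J

For quasistatic motion the external work equals the change in potential energy: W_ext = qΔV = q(V_B − V_A).
At A: distances to the source charges are 2.02 m, 0.888 m; V_A = Σ kqᵢ/rᵢ = 7.08×10⁴ V.
At B: distances to the source charges are 2.31 m, 1.32 m; V_B = Σ kqᵢ/rᵢ = 5.22×10⁴ V.
ΔV = V_B − V_A = -1.86×10⁴ V.
W_ext = qΔV = (-2.78×10⁻⁶ C)(-1.86×10⁴ V) = 0.0518 J.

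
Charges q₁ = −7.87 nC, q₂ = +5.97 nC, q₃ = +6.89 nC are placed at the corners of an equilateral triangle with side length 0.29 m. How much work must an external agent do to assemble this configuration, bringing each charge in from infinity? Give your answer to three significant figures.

The assembly work is the sum of pairwise potential energies, U = Σ_{i<j} kqᵢqⱼ/rᵢⱼ.
All three pair separations equal the side length, 0.290 m.
U = (-1.46×10⁻⁶) + (-1.68×10⁻⁶) + (1.28×10⁻⁶) = -1.86×10⁻⁶ J.

-1.86×10⁻⁶ J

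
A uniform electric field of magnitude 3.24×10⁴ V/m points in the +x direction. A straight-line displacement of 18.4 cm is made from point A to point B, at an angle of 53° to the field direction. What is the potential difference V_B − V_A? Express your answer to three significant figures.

-3590 V

Only the component of displacement along E changes the potential: ΔV = −E·d·cosθ.
ΔV = −(3.24×10⁴ V/m)(0.184 m)cos53° = -3590 V.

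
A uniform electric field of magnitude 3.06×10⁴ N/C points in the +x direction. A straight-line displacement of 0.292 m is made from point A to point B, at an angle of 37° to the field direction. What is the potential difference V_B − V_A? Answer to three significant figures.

-7140 V

Only the component of displacement along E changes the potential: ΔV = −E·d·cosθ.
ΔV = −(3.06×10⁴ V/m)(0.292 m)cos37° = -7140 V.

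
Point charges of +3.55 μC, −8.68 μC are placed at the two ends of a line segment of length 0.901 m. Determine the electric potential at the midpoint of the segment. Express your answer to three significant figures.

Electric potential is a scalar, so the contributions from each charge add algebraically: V = Σ kqᵢ/rᵢ.
Each charge is 0.451 m from the midpoint.
V = k[(3.55×10⁻⁶)/(0.451) + (-8.68×10⁻⁶)/(0.451)] = -1.02×10⁵ V.

-1.02×10⁵ V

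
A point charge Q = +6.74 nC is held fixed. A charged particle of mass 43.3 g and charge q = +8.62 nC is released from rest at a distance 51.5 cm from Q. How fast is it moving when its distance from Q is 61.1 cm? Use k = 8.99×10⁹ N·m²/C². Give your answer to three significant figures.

2.71×10⁻³ m/s

Only the electrostatic force acts, so mechanical energy is conserved: ½mv² = U₁ − U₂ = kQq(1/r₁ − 1/r₂).
U₁ − U₂ = (8.99×10⁹ N·m²/C²)(6.74×10⁻⁹ C)(8.62×10⁻⁹ C)(1/0.515 − 1/0.611) = 1.59×10⁻⁷ J.
v = √(2·1.59×10⁻⁷/0.0433) = 2.71×10⁻³ m/s.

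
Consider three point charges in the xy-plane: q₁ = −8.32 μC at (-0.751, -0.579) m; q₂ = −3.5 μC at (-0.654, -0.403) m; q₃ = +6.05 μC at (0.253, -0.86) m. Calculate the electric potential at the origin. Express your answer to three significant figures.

Electric potential is a scalar, so the contributions from each charge add algebraically: V = Σ kqᵢ/rᵢ.
Distances from the field point to each charge: r₁ = 0.948 m, r₂ = 0.768 m, r₃ = 0.896 m.
V = k[(-8.32×10⁻⁶)/(0.948) + (-3.50×10⁻⁶)/(0.768) + (6.05×10⁻⁶)/(0.896)] = -5.92×10⁴ V.

-5.92×10⁴ V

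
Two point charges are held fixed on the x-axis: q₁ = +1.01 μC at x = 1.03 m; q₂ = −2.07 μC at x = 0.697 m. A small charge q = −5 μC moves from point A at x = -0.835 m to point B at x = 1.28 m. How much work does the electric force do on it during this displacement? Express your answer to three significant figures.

0.0584 J

The work done by the electric force is W_field = −ΔU = −q(V_B − V_A) = q(V_A − V_B).
At A: distances to the source charges are 1.86 m, 1.53 m; V_A = Σ kqᵢ/rᵢ = -7280 V.
At B: distances to the source charges are 0.250 m, 0.583 m; V_B = Σ kqᵢ/rᵢ = 4400 V.
ΔV = V_B − V_A = 1.17×10⁴ V.
W_field = −qΔV = −(-5.00×10⁻⁶ C)(1.17×10⁴ V) = 0.0584 J.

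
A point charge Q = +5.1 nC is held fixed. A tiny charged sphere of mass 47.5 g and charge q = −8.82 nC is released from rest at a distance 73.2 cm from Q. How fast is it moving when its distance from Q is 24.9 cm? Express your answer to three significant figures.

Only the electrostatic force acts, so mechanical energy is conserved: ½mv² = U₁ − U₂ = kQq(1/r₁ − 1/r₂).
U₁ − U₂ = (8.99×10⁹ N·m²/C²)(5.10×10⁻⁹ C)(-8.82×10⁻⁹ C)(1/0.732 − 1/0.249) = 1.07×10⁻⁶ J.
v = √(2·1.07×10⁻⁶/0.0475) = 6.72×10⁻³ m/s.

6.72×10⁻³ m/s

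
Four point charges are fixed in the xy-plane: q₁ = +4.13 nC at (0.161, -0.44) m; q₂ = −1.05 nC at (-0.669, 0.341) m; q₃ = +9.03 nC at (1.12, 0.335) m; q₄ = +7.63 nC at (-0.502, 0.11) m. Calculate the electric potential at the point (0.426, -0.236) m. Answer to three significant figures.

The total potential is the scalar sum of each charge's contribution, V = Σ kqᵢ/rᵢ.
Distances from the field point to each charge: r₁ = 0.334 m, r₂ = 1.24 m, r₃ = 0.899 m, r₄ = 0.990 m.
V = k[(4.13×10⁻⁹)/(0.334) + (-1.05×10⁻⁹)/(1.24) + (9.03×10⁻⁹)/(0.899) + (7.63×10⁻⁹)/(0.990)] = 263 V.

263 V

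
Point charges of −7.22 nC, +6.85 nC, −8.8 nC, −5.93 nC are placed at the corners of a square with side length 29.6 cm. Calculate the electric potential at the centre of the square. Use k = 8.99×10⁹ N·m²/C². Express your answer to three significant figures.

Electric potential is a scalar, so the contributions from each charge add algebraically: V = Σ kqᵢ/rᵢ.
The distance from each corner to the centre is a√2/2 = 0.209 m.
V = k[(-7.22×10⁻⁹)/(0.209) + (6.85×10⁻⁹)/(0.209) + (-8.80×10⁻⁹)/(0.209) + (-5.93×10⁻⁹)/(0.209)] = -649 V.

-649 V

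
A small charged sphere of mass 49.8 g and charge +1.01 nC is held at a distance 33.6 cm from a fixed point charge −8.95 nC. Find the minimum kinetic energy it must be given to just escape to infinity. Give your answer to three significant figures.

2.42×10⁻⁷ J

To just escape, total mechanical energy must reach zero at infinity: ½mv²_min + U = 0, so ½mv²_min = −U = |kQq|/r.
|U| = |kQq|/r = (8.99×10⁹ N·m²/C²)(8.95×10⁻⁹)(1.01×10⁻⁹)/(0.336) = 2.42×10⁻⁷ J.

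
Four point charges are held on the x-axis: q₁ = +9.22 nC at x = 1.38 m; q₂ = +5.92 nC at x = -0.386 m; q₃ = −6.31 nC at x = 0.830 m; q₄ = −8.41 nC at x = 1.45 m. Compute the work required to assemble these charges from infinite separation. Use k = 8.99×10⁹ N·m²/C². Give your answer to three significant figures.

The work to assemble the configuration equals its total potential energy, U = Σ kqᵢqⱼ/rᵢⱼ over all pairs.
Pair separations: r₁₂ = 1.77 m, r₁₃ = 0.550 m, r₁₄ = 0.0700 m, r₂₃ = 1.22 m, r₂₄ = 1.84 m, r₃₄ = 0.620 m.
Summing all 6 pair terms gives U = -1.04×10⁻⁵ J.

-1.04×10⁻⁵ J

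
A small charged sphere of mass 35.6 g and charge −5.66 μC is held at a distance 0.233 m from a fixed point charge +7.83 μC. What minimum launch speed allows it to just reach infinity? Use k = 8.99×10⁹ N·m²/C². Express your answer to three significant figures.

To just escape, total mechanical energy must reach zero at infinity: ½mv²_min + U = 0, so ½mv²_min = −U = |kQq|/r.
|U| = |kQq|/r = (8.99×10⁹ N·m²/C²)(7.83×10⁻⁶)(5.66×10⁻⁶)/(0.233) = 1.71 J.
v_min = √(2|U|/m) = √(2·1.71/0.0356) = 9.80 m/s.

9.80 m/s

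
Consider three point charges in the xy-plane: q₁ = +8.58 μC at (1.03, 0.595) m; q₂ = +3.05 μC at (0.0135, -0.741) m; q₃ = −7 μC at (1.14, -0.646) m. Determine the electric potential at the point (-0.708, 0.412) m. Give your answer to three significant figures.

3.47×10⁴ V

Electric potential is a scalar, so the contributions from each charge add algebraically: V = Σ kqᵢ/rᵢ.
Distances from the field point to each charge: r₁ = 1.75 m, r₂ = 1.36 m, r₃ = 2.13 m.
V = k[(8.58×10⁻⁶)/(1.75) + (3.05×10⁻⁶)/(1.36) + (-7.00×10⁻⁶)/(2.13)] = 3.47×10⁴ V.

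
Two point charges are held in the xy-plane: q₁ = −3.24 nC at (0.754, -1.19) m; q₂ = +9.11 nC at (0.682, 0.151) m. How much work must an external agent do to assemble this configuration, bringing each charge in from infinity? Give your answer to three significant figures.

The assembly work is the sum of pairwise potential energies, U = Σ_{i<j} kqᵢqⱼ/rᵢⱼ.
Pair separations: r₁₂ = 1.34 m.
U = (-1.98×10⁻⁷) = -1.98×10⁻⁷ J.

-1.98×10⁻⁷ J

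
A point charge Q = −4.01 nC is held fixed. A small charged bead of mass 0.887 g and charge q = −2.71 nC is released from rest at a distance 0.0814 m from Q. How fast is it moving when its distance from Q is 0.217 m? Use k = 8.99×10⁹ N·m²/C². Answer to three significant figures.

0.0411 m/s

Only the electrostatic force acts, so mechanical energy is conserved: ½mv² = U₁ − U₂ = kQq(1/r₁ − 1/r₂).
U₁ − U₂ = (8.99×10⁹ N·m²/C²)(-4.01×10⁻⁹ C)(-2.71×10⁻⁹ C)(1/0.0814 − 1/0.217) = 7.50×10⁻⁷ J.
v = √(2·7.50×10⁻⁷/8.87×10⁻⁴) = 0.0411 m/s.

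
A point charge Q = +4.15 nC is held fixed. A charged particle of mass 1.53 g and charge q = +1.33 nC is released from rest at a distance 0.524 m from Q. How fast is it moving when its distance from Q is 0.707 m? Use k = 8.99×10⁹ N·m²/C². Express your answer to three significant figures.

5.66×10⁻³ m/s

Only the electrostatic force acts, so mechanical energy is conserved: ½mv² = U₁ − U₂ = kQq(1/r₁ − 1/r₂).
U₁ − U₂ = (8.99×10⁹ N·m²/C²)(4.15×10⁻⁹ C)(1.33×10⁻⁹ C)(1/0.524 − 1/0.707) = 2.45×10⁻⁸ J.
v = √(2·2.45×10⁻⁸/1.53×10⁻³) = 5.66×10⁻³ m/s.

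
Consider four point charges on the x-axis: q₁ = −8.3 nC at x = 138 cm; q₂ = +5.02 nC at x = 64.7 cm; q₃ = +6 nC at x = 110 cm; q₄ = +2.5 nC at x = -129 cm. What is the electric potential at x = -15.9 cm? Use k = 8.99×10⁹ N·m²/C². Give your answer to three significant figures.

70.2 V

Electric potential is a scalar, so the contributions from each charge add algebraically: V = Σ kqᵢ/rᵢ.
Distances from the field point to each charge: r₁ = 1.54 m, r₂ = 0.806 m, r₃ = 1.26 m, r₄ = 1.13 m.
V = k[(-8.30×10⁻⁹)/(1.54) + (5.02×10⁻⁹)/(0.806) + (6.00×10⁻⁹)/(1.26) + (2.50×10⁻⁹)/(1.13)] = 70.2 V.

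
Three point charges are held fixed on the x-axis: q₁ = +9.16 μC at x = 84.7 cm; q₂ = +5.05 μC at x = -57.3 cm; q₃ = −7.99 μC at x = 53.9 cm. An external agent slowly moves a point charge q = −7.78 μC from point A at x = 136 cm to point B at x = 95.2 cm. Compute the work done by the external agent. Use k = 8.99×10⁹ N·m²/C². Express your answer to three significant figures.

-4.23 J

For quasistatic motion the external work equals the change in potential energy: W_ext = qΔV = q(V_B − V_A).
At A: distances to the source charges are 0.513 m, 1.93 m, 0.821 m; V_A = Σ kqᵢ/rᵢ = 9.65×10⁴ V.
At B: distances to the source charges are 0.105 m, 1.52 m, 0.413 m; V_B = Σ kqᵢ/rᵢ = 6.40×10⁵ V.
ΔV = V_B − V_A = 5.44×10⁵ V.
W_ext = qΔV = (-7.78×10⁻⁶ C)(5.44×10⁵ V) = -4.23 J.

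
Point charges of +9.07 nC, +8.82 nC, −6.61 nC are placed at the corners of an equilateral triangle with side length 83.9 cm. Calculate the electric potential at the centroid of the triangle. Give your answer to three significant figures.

209 V

The total potential is the scalar sum of each charge's contribution, V = Σ kqᵢ/rᵢ.
The distance from each vertex to the centroid is a/√3 = 0.484 m.
V = k[(9.07×10⁻⁹)/(0.484) + (8.82×10⁻⁹)/(0.484) + (-6.61×10⁻⁹)/(0.484)] = 209 V.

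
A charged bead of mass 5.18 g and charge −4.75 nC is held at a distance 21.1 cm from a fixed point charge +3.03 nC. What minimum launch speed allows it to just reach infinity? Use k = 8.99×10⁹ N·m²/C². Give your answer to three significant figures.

0.0154 m/s

To just escape, total mechanical energy must reach zero at infinity: ½mv²_min + U = 0, so ½mv²_min = −U = |kQq|/r.
|U| = |kQq|/r = (8.99×10⁹ N·m²/C²)(3.03×10⁻⁹)(4.75×10⁻⁹)/(0.211) = 6.13×10⁻⁷ J.
v_min = √(2|U|/m) = √(2·6.13×10⁻⁷/5.18×10⁻³) = 0.0154 m/s.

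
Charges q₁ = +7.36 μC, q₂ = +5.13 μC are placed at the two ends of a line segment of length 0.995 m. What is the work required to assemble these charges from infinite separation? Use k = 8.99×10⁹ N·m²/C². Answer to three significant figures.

0.341 J

The work to assemble the configuration equals its total potential energy, U = Σ kqᵢqⱼ/rᵢⱼ over all pairs.
The separation is r = 0.995 m.
U = (0.341) = 0.341 J.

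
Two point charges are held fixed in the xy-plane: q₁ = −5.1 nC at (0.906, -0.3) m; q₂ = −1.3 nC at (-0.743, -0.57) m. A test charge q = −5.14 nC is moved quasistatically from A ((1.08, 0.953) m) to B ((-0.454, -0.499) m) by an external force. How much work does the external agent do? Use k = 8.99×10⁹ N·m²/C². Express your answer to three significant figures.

1.62×10⁻⁷ J

For quasistatic motion the external work equals the change in potential energy: W_ext = qΔV = q(V_B − V_A).
At A: distances to the source charges are 1.27 m, 2.38 m; V_A = Σ kqᵢ/rᵢ = -41.2 V.
At B: distances to the source charges are 1.37 m, 0.298 m; V_B = Σ kqᵢ/rᵢ = -72.6 V.
ΔV = V_B − V_A = -31.5 V.
W_ext = qΔV = (-5.14×10⁻⁹ C)(-31.5 V) = 1.62×10⁻⁷ J.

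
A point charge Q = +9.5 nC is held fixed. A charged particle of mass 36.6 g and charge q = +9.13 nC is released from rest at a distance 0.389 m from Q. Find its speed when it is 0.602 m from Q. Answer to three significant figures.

6.23×10⁻³ m/s

Only the electrostatic force acts, so mechanical energy is conserved: ½mv² = U₁ − U₂ = kQq(1/r₁ − 1/r₂).
U₁ − U₂ = (8.99×10⁹ N·m²/C²)(9.50×10⁻⁹ C)(9.13×10⁻⁹ C)(1/0.389 − 1/0.602) = 7.09×10⁻⁷ J.
v = √(2·7.09×10⁻⁷/0.0366) = 6.23×10⁻³ m/s.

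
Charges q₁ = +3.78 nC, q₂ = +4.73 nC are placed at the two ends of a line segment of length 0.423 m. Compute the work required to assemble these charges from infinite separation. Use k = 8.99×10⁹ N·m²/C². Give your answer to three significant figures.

3.80×10⁻⁷ J

The work to assemble the configuration equals its total potential energy, U = Σ kqᵢqⱼ/rᵢⱼ over all pairs.
The separation is r = 0.423 m.
U = (3.80×10⁻⁷) = 3.80×10⁻⁷ J.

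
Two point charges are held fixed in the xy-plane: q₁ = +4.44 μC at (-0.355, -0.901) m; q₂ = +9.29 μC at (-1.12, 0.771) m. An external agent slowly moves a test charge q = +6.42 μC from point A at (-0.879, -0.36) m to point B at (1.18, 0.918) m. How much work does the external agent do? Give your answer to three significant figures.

-0.464 J

For quasistatic motion the external work equals the change in potential energy: W_ext = qΔV = q(V_B − V_A).
At A: distances to the source charges are 0.753 m, 1.16 m; V_A = Σ kqᵢ/rᵢ = 1.25×10⁵ V.
At B: distances to the source charges are 2.38 m, 2.30 m; V_B = Σ kqᵢ/rᵢ = 5.30×10⁴ V.
ΔV = V_B − V_A = -7.22×10⁴ V.
W_ext = qΔV = (6.42×10⁻⁶ C)(-7.22×10⁴ V) = -0.464 J.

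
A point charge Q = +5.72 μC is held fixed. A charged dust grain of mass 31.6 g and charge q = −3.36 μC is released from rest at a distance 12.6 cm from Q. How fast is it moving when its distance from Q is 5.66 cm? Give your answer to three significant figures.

Only the electrostatic force acts, so mechanical energy is conserved: ½mv² = U₁ − U₂ = kQq(1/r₁ − 1/r₂).
U₁ − U₂ = (8.99×10⁹ N·m²/C²)(5.72×10⁻⁶ C)(-3.36×10⁻⁶ C)(1/0.126 − 1/0.0566) = 1.68 J.
v = √(2·1.68/0.0316) = 10.3 m/s.

10.3 m/s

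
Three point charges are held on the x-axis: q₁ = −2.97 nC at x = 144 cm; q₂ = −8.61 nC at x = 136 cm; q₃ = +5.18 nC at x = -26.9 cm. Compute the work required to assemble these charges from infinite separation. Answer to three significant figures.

2.55×10⁻⁶ J

The work to assemble the configuration equals its total potential energy, U = Σ kqᵢqⱼ/rᵢⱼ over all pairs.
Pair separations: r₁₂ = 0.0800 m, r₁₃ = 1.71 m, r₂₃ = 1.63 m.
U = (2.87×10⁻⁶) + (-8.09×10⁻⁸) + (-2.46×10⁻⁷) = 2.55×10⁻⁶ J.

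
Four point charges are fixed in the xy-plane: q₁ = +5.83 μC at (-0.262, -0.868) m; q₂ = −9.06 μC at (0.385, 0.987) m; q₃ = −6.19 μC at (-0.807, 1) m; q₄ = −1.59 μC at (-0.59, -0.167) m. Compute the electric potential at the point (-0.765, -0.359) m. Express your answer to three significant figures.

Electric potential is a scalar, so the contributions from each charge add algebraically: V = Σ kqᵢ/rᵢ.
Distances from the field point to each charge: r₁ = 0.716 m, r₂ = 1.77 m, r₃ = 1.36 m, r₄ = 0.260 m.
V = k[(5.83×10⁻⁶)/(0.716) + (-9.06×10⁻⁶)/(1.77) + (-6.19×10⁻⁶)/(1.36) + (-1.59×10⁻⁶)/(0.260)] = -6.87×10⁴ V.

-6.87×10⁴ V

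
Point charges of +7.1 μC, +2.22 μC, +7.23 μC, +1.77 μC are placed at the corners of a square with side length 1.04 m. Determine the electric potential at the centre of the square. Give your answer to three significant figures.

The total potential is the scalar sum of each charge's contribution, V = Σ kqᵢ/rᵢ.
The distance from each corner to the centre is a√2/2 = 0.735 m.
V = k[(7.10×10⁻⁶)/(0.735) + (2.22×10⁻⁶)/(0.735) + (7.23×10⁻⁶)/(0.735) + (1.77×10⁻⁶)/(0.735)] = 2.24×10⁵ V.

2.24×10⁵ V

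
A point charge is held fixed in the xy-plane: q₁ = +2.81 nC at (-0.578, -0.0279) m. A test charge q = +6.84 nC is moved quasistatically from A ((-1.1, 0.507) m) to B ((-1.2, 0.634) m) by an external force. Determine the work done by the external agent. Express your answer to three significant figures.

For quasistatic motion the external work equals the change in potential energy: W_ext = qΔV = q(V_B − V_A).
At A: distance to the source charge is 0.747 m; V_A = kq₁/r = 33.8 V.
At B: distance to the source charge is 0.908 m; V_B = kq₁/r = 27.8 V.
ΔV = V_B − V_A = -5.99 V.
W_ext = qΔV = (6.84×10⁻⁹ C)(-5.99 V) = -4.10×10⁻⁸ J.

-4.10×10⁻⁸ J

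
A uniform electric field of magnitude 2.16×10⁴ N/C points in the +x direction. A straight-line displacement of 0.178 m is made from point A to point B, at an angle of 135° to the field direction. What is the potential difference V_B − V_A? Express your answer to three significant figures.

2720 V

Only the component of displacement along E changes the potential: ΔV = −E·d·cosθ.
ΔV = −(2.16×10⁴ V/m)(0.178 m)cos135° = 2720 V.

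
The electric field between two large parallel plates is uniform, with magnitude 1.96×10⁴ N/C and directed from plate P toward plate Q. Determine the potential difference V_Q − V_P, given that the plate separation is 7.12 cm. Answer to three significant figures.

-1400 V

In a uniform field, potential decreases in the direction of E: ΔV = −E·d for a displacement d parallel to E.
Going from P to Q is a displacement of 7.12 cm along the field, so V_Q − V_P = −Ed = -1400 V.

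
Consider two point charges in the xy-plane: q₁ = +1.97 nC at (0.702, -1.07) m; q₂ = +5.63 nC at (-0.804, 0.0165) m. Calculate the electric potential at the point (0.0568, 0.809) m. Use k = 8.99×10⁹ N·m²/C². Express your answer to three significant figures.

The total potential is the scalar sum of each charge's contribution, V = Σ kqᵢ/rᵢ.
Distances from the field point to each charge: r₁ = 1.99 m, r₂ = 1.17 m.
V = k[(1.97×10⁻⁹)/(1.99) + (5.63×10⁻⁹)/(1.17)] = 52.2 V.

52.2 V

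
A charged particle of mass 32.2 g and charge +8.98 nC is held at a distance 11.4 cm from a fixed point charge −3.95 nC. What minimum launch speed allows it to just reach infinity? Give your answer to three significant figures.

To just escape, total mechanical energy must reach zero at infinity: ½mv²_min + U = 0, so ½mv²_min = −U = |kQq|/r.
|U| = |kQq|/r = (8.99×10⁹ N·m²/C²)(3.95×10⁻⁹)(8.98×10⁻⁹)/(0.114) = 2.80×10⁻⁶ J.
v_min = √(2|U|/m) = √(2·2.80×10⁻⁶/0.0322) = 0.0132 m/s.

0.0132 m/s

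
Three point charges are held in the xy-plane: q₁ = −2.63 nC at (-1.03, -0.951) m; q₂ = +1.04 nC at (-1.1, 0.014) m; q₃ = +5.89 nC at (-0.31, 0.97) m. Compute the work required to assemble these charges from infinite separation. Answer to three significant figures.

-4.89×10⁻⁸ J

The assembly work is the sum of pairwise potential energies, U = Σ_{i<j} kqᵢqⱼ/rᵢⱼ.
Pair separations: r₁₂ = 0.968 m, r₁₃ = 2.05 m, r₂₃ = 1.24 m.
U = (-2.54×10⁻⁸) + (-6.79×10⁻⁸) + (4.44×10⁻⁸) = -4.89×10⁻⁸ J.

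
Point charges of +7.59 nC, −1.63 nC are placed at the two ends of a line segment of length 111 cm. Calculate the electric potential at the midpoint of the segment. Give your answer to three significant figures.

Electric potential is a scalar, so the contributions from each charge add algebraically: V = Σ kqᵢ/rᵢ.
Each charge is 0.555 m from the midpoint.
V = k[(7.59×10⁻⁹)/(0.555) + (-1.63×10⁻⁹)/(0.555)] = 96.5 V.

96.5 V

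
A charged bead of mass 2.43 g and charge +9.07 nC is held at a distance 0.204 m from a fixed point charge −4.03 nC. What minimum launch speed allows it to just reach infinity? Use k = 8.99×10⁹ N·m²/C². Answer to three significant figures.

0.0364 m/s

To just escape, total mechanical energy must reach zero at infinity: ½mv²_min + U = 0, so ½mv²_min = −U = |kQq|/r.
|U| = |kQq|/r = (8.99×10⁹ N·m²/C²)(4.03×10⁻⁹)(9.07×10⁻⁹)/(0.204) = 1.61×10⁻⁶ J.
v_min = √(2|U|/m) = √(2·1.61×10⁻⁶/2.43×10⁻³) = 0.0364 m/s.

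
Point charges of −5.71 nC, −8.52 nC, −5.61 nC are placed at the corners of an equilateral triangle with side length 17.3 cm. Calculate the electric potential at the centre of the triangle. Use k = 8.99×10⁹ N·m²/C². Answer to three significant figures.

Electric potential is a scalar, so the contributions from each charge add algebraically: V = Σ kqᵢ/rᵢ.
The distance from each vertex to the centroid is a/√3 = 0.0999 m.
V = k[(-5.71×10⁻⁹)/(0.0999) + (-8.52×10⁻⁹)/(0.0999) + (-5.61×10⁻⁹)/(0.0999)] = -1790 V.

-1790 V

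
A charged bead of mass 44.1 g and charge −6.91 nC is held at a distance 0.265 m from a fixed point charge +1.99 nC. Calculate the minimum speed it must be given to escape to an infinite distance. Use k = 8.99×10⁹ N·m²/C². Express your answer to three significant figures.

4.60×10⁻³ m/s

To just escape, total mechanical energy must reach zero at infinity: ½mv²_min + U = 0, so ½mv²_min = −U = |kQq|/r.
|U| = |kQq|/r = (8.99×10⁹ N·m²/C²)(1.99×10⁻⁹)(6.91×10⁻⁹)/(0.265) = 4.66×10⁻⁷ J.
v_min = √(2|U|/m) = √(2·4.66×10⁻⁷/0.0441) = 4.60×10⁻³ m/s.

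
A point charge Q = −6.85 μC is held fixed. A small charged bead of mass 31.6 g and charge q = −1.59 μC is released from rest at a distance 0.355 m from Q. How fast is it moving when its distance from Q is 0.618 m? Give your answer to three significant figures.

Only the electrostatic force acts, so mechanical energy is conserved: ½mv² = U₁ − U₂ = kQq(1/r₁ − 1/r₂).
U₁ − U₂ = (8.99×10⁹ N·m²/C²)(-6.85×10⁻⁶ C)(-1.59×10⁻⁶ C)(1/0.355 − 1/0.618) = 0.117 J.
v = √(2·0.117/0.0316) = 2.73 m/s.

2.73 m/s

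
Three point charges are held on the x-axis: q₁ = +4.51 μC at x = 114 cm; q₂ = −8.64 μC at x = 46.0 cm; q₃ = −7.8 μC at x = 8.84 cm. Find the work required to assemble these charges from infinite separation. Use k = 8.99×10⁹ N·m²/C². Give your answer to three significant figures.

0.815 J

The assembly work is the sum of pairwise potential energies, U = Σ_{i<j} kqᵢqⱼ/rᵢⱼ.
Pair separations: r₁₂ = 0.680 m, r₁₃ = 1.05 m, r₂₃ = 0.372 m.
U = (-0.515) + (-0.301) + (1.63) = 0.815 J.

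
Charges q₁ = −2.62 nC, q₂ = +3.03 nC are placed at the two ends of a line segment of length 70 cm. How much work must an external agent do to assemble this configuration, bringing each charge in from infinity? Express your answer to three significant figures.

The work to assemble the configuration equals its total potential energy, U = Σ kqᵢqⱼ/rᵢⱼ over all pairs.
The separation is r = 0.700 m.
U = (-1.02×10⁻⁷) = -1.02×10⁻⁷ J.

-1.02×10⁻⁷ J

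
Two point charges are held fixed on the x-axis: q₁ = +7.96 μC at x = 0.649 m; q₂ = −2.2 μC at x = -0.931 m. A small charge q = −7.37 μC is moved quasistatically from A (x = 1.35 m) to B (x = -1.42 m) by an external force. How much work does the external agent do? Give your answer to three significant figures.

For quasistatic motion the external work equals the change in potential energy: W_ext = qΔV = q(V_B − V_A).
At A: distances to the source charges are 0.701 m, 2.28 m; V_A = Σ kqᵢ/rᵢ = 9.34×10⁴ V.
At B: distances to the source charges are 2.07 m, 0.489 m; V_B = Σ kqᵢ/rᵢ = -5860 V.
ΔV = V_B − V_A = -9.93×10⁴ V.
W_ext = qΔV = (-7.37×10⁻⁶ C)(-9.93×10⁴ V) = 0.732 J.

0.732 J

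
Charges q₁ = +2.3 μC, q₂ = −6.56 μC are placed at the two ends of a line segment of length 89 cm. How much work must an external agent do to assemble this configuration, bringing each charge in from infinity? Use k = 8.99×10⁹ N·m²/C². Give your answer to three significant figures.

The assembly work is the sum of pairwise potential energies, U = Σ_{i<j} kqᵢqⱼ/rᵢⱼ.
The separation is r = 0.890 m.
U = (-0.152) = -0.152 J.

-0.152 J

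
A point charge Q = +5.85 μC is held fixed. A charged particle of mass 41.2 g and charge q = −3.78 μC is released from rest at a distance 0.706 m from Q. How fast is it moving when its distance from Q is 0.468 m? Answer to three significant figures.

2.64 m/s

Only the electrostatic force acts, so mechanical energy is conserved: ½mv² = U₁ − U₂ = kQq(1/r₁ − 1/r₂).
U₁ − U₂ = (8.99×10⁹ N·m²/C²)(5.85×10⁻⁶ C)(-3.78×10⁻⁶ C)(1/0.706 − 1/0.468) = 0.143 J.
v = √(2·0.143/0.0412) = 2.64 m/s.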